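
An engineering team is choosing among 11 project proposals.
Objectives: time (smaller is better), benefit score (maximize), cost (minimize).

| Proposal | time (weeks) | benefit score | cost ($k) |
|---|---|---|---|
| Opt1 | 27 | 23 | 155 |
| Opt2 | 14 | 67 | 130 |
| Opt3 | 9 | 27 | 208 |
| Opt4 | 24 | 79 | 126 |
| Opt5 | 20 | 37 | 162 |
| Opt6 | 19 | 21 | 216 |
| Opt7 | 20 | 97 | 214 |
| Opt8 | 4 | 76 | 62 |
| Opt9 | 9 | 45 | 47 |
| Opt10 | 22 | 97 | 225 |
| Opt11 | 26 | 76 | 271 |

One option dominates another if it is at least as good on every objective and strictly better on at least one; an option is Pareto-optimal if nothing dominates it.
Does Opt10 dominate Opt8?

Opt10 vs Opt8: Opt10 is worse on time (22 vs 4), so it does not dominate Opt8.

No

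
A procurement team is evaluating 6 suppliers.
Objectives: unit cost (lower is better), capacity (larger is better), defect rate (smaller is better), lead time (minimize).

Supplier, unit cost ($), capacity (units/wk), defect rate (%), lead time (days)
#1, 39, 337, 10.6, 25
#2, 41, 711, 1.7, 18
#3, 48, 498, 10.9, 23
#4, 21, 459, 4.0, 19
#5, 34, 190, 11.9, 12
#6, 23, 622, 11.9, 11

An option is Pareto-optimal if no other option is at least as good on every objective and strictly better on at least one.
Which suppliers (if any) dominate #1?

#4

#4: unit cost 21≤39, capacity 459≥337, defect rate 4.0≤10.6, lead time 19≤25 — dominates #1.
Others (#2, #3, #5, #6) are each worse than #1 on at least one objective.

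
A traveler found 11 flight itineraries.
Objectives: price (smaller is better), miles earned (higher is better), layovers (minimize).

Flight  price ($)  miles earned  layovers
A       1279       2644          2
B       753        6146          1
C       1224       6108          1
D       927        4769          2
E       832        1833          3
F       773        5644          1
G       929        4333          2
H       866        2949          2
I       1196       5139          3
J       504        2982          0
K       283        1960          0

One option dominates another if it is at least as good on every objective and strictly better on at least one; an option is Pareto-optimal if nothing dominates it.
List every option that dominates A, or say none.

B: price 753≤1279, miles earned 6146≥2644, layovers 1≤2 — dominates A.
C: price 1224≤1279, miles earned 6108≥2644, layovers 1≤2 — dominates A.
D: price 927≤1279, miles earned 4769≥2644, layovers 2≤2 — dominates A.
F: price 773≤1279, miles earned 5644≥2644, layovers 1≤2 — dominates A.
G: price 929≤1279, miles earned 4333≥2644, layovers 2≤2 — dominates A.
H: price 866≤1279, miles earned 2949≥2644, layovers 2≤2 — dominates A.
J: price 504≤1279, miles earned 2982≥2644, layovers 0≤2 — dominates A.
Others (E, I, K) are each worse than A on at least one objective.

B, C, D, F, G, H, J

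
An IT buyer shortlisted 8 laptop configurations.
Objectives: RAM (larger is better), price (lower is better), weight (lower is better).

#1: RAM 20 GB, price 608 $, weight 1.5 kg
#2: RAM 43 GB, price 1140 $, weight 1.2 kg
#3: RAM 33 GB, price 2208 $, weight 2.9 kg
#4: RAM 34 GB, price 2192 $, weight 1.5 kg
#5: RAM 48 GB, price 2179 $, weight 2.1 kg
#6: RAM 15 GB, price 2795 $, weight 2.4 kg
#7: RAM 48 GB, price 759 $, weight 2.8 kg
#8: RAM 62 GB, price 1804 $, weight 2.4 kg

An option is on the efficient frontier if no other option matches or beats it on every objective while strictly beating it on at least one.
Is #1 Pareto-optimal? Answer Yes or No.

#2: worse on price (1140 vs 608).
#3: worse on price (2208 vs 608).
#4: worse on price (2192 vs 608).
#5: worse on price (2179 vs 608).
#6: worse on RAM (15 vs 20).
#7: worse on price (759 vs 608).
#8: worse on price (1804 vs 608).
No option is at least as good as #1 on every objective and strictly better on one.

Yes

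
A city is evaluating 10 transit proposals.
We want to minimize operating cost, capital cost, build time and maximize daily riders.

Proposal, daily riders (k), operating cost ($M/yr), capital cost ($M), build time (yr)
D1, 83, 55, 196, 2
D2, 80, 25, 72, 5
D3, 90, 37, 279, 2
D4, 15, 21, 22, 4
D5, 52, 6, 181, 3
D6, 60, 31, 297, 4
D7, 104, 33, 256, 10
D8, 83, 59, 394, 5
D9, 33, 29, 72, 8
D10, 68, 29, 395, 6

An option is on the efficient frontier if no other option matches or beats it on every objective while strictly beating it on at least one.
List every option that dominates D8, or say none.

D1, D3

D1: daily riders 83≥83, operating cost 55≤59, capital cost 196≤394, build time 2≤5 — dominates D8.
D3: daily riders 90≥83, operating cost 37≤59, capital cost 279≤394, build time 2≤5 — dominates D8.
Others (D2, D4, D5, D6, D7, D9, D10) are each worse than D8 on at least one objective.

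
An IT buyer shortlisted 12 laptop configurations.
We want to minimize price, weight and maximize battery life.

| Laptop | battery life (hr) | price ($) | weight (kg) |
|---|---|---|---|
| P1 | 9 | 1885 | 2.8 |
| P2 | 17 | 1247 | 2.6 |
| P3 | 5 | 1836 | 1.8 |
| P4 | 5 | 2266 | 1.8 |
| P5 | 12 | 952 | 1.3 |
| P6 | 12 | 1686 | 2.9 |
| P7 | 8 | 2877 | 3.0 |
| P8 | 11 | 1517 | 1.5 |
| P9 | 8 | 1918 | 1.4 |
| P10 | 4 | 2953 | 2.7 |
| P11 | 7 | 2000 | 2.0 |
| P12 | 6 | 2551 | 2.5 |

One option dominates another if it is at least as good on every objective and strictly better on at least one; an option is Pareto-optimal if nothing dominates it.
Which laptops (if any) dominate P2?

none

P1: worse on battery life (9 vs 17).
P3: worse on battery life (5 vs 17).
P4: worse on battery life (5 vs 17).
P5: worse on battery life (12 vs 17).
P6: worse on battery life (12 vs 17).
P7: worse on battery life (8 vs 17).
P8: worse on battery life (11 vs 17).
P9: worse on battery life (8 vs 17).
P10: worse on battery life (4 vs 17).
P11: worse on battery life (7 vs 17).
P12: worse on battery life (6 vs 17).
No option dominates P2.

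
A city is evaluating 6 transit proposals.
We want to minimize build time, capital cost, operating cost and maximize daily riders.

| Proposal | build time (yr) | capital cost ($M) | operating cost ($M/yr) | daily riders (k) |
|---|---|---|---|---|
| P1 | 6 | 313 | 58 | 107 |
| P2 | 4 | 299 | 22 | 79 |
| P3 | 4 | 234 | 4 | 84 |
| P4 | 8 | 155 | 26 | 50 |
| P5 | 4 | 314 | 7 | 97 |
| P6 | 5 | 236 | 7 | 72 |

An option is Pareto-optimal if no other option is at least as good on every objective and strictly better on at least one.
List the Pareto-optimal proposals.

P1, P3, P4, P5

P1: not dominated (best daily riders).
P2: dominated by P3 (build time 4≤4, capital cost 234≤299, operating cost 4≤22, daily riders 84≥79).
P3: not dominated (best operating cost).
P4: not dominated (best capital cost).
P5: not dominated.
P6: dominated by P3 (build time 4≤5, capital cost 234≤236, operating cost 4≤7, daily riders 84≥72).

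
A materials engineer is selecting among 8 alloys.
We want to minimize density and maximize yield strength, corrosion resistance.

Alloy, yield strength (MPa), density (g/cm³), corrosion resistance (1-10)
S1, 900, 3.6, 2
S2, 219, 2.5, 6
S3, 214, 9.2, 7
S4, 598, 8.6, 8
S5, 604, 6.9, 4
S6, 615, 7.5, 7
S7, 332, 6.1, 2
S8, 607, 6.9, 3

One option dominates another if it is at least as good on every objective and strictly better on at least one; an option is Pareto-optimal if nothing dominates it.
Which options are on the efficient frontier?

S1: not dominated (best yield strength).
S2: not dominated (best density).
S3: dominated by S4 (yield strength 598≥214, density 8.6≤9.2, corrosion resistance 8≥7).
S4: not dominated (best corrosion resistance).
S5: not dominated.
S6: not dominated.
S7: dominated by S1 (yield strength 900≥332, density 3.6≤6.1, corrosion resistance 2≥2).
S8: not dominated.

S1, S2, S4, S5, S6, S8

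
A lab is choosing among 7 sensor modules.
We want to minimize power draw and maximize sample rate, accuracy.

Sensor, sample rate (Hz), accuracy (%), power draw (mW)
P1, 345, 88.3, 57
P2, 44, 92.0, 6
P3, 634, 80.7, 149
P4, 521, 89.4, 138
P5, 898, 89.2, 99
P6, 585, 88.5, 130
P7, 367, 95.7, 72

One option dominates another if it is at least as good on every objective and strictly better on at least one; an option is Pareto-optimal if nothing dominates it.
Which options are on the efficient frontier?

P1, P2, P4, P5, P7

P1: not dominated.
P2: not dominated (best power draw).
P3: dominated by P5 (sample rate 898≥634, accuracy 89.2≥80.7, power draw 99≤149).
P4: not dominated.
P5: not dominated (best sample rate).
P6: dominated by P5 (sample rate 898≥585, accuracy 89.2≥88.5, power draw 99≤130).
P7: not dominated (best accuracy).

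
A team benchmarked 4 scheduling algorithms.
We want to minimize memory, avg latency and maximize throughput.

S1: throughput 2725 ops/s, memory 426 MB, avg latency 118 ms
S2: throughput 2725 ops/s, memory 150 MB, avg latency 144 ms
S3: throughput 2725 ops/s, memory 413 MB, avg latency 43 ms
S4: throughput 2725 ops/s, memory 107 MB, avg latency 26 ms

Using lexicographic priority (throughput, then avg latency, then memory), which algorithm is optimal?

S4

First maximize throughput: best is 2725, kept {S1, S2, S3, S4}.
Then minimize avg latency: best is 26, kept {S4}.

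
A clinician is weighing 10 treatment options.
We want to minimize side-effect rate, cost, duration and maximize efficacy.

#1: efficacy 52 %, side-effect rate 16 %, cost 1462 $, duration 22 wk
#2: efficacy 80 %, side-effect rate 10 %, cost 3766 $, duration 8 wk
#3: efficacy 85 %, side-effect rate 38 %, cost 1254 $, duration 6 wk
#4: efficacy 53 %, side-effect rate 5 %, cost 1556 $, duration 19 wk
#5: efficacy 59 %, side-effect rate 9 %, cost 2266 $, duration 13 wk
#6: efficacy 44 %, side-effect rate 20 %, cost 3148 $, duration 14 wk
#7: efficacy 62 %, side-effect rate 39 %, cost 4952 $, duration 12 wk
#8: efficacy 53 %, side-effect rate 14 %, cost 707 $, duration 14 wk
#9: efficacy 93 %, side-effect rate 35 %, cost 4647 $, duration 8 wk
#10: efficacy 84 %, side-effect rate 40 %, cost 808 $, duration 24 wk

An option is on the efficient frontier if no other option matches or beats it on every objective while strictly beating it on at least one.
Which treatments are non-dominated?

#1: dominated by #8 (efficacy 53≥52, side-effect rate 14≤16, cost 707≤1462, duration 14≤22).
#2: not dominated.
#3: not dominated (best duration).
#4: not dominated (best side-effect rate).
#5: not dominated.
#6: dominated by #5 (efficacy 59≥44, side-effect rate 9≤20, cost 2266≤3148, duration 13≤14).
#7: dominated by #2 (efficacy 80≥62, side-effect rate 10≤39, cost 3766≤4952, duration 8≤12).
#8: not dominated (best cost).
#9: not dominated (best efficacy).
#10: not dominated.

#2, #3, #4, #5, #8, #9, #10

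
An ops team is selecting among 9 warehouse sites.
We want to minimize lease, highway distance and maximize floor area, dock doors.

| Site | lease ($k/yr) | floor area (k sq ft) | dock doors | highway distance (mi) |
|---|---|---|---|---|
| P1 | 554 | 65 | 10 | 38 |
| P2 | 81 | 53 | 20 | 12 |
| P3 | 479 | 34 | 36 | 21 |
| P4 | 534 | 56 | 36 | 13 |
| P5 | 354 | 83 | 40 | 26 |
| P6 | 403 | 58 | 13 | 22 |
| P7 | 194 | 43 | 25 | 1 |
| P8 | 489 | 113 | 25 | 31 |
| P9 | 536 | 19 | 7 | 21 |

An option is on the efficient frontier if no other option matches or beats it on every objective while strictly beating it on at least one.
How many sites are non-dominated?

7

P1: dominated by P5 (lease 354≤554, floor area 83≥65, dock doors 40≥10, highway distance 26≤38).
P2: not dominated (best lease).
P3: not dominated.
P4: not dominated.
P5: not dominated (best dock doors).
P6: not dominated.
P7: not dominated (best highway distance).
P8: not dominated (best floor area).
P9: dominated by P2 (lease 81≤536, floor area 53≥19, dock doors 20≥7, highway distance 12≤21).
Pareto-optimal: P2, P3, P4, P5, P6, P7, P8 → 7.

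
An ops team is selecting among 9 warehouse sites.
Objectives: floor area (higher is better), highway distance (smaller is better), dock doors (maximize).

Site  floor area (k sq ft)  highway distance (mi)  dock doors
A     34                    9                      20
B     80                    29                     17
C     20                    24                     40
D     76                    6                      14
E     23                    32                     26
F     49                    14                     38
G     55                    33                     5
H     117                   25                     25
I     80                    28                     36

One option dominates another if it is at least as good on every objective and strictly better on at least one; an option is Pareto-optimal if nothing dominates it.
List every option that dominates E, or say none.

F: floor area 49≥23, highway distance 14≤32, dock doors 38≥26 — dominates E.
I: floor area 80≥23, highway distance 28≤32, dock doors 36≥26 — dominates E.
Others (A, B, C, D, G, H) are each worse than E on at least one objective.

F, I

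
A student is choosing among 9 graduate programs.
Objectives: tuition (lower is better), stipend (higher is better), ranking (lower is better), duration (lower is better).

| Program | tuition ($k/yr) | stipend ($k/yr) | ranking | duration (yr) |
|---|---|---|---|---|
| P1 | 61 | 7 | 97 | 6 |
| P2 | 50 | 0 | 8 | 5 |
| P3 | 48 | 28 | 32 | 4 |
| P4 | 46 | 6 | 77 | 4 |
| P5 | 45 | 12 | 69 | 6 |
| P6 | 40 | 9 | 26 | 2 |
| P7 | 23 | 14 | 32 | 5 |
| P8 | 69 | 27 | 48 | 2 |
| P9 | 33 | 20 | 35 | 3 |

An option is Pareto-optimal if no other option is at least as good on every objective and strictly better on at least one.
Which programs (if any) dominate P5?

P7, P9

P7: tuition 23≤45, stipend 14≥12, ranking 32≤69, duration 5≤6 — dominates P5.
P9: tuition 33≤45, stipend 20≥12, ranking 35≤69, duration 3≤6 — dominates P5.
Others (P1, P2, P3, P4, P6, P8) are each worse than P5 on at least one objective.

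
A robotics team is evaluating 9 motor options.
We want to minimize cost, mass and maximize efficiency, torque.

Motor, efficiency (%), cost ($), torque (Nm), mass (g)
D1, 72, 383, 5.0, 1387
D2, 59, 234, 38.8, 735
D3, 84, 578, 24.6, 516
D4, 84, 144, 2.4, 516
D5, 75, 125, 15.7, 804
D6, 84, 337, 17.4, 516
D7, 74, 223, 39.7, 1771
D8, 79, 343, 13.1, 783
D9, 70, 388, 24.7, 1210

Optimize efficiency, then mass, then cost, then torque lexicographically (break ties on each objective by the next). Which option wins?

First maximize efficiency: best is 84, kept {D3, D4, D6}.
Then minimize mass: best is 516, kept {D3, D4, D6}.
Then minimize cost: best is 144, kept {D4}.

D4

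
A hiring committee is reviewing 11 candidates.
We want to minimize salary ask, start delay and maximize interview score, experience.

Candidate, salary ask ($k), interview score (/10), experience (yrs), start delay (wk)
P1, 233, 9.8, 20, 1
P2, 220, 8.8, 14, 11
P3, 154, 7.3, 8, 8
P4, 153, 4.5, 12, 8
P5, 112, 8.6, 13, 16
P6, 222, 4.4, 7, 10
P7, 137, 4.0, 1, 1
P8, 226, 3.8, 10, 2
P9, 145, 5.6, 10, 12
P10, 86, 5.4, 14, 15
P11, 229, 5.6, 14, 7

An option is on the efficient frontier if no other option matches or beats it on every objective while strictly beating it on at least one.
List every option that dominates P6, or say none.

P3, P4

P3: salary ask 154≤222, interview score 7.3≥4.4, experience 8≥7, start delay 8≤10 — dominates P6.
P4: salary ask 153≤222, interview score 4.5≥4.4, experience 12≥7, start delay 8≤10 — dominates P6.
Others (P1, P2, P5, P7, P8, P9, P10, P11) are each worse than P6 on at least one objective.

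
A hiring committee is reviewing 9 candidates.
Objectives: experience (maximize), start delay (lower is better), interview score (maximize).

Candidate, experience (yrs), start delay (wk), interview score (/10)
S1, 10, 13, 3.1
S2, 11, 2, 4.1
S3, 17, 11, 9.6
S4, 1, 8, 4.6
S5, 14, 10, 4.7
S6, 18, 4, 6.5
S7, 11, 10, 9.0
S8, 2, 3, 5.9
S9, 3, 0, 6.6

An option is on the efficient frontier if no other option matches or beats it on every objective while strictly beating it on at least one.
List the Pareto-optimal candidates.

S2, S3, S6, S7, S9

S1: dominated by S2 (experience 11≥10, start delay 2≤13, interview score 4.1≥3.1).
S2: not dominated.
S3: not dominated (best interview score).
S4: dominated by S6 (experience 18≥1, start delay 4≤8, interview score 6.5≥4.6).
S5: dominated by S6 (experience 18≥14, start delay 4≤10, interview score 6.5≥4.7).
S6: not dominated (best experience).
S7: not dominated.
S8: dominated by S9 (experience 3≥2, start delay 0≤3, interview score 6.6≥5.9).
S9: not dominated (best start delay).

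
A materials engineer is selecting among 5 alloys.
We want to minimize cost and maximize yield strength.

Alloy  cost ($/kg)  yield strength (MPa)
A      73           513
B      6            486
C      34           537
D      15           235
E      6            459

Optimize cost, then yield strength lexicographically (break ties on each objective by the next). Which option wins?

B

First minimize cost: best is 6, kept {B, E}.
Then maximize yield strength: best is 486, kept {B}.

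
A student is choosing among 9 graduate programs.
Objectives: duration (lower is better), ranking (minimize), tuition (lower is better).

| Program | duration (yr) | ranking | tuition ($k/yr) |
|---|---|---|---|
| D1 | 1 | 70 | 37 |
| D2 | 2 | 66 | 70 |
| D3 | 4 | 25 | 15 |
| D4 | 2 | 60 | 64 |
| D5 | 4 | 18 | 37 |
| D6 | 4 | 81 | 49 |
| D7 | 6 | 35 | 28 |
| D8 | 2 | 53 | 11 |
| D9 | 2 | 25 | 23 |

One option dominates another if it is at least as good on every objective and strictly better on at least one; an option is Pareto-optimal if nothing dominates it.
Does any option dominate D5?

No

D1: worse on ranking (70 vs 18).
D2: worse on ranking (66 vs 18).
D3: worse on ranking (25 vs 18).
D4: worse on ranking (60 vs 18).
D6: worse on ranking (81 vs 18).
D7: worse on duration (6 vs 4).
D8: worse on ranking (53 vs 18).
D9: worse on ranking (25 vs 18).
No option is at least as good as D5 on every objective and strictly better on one.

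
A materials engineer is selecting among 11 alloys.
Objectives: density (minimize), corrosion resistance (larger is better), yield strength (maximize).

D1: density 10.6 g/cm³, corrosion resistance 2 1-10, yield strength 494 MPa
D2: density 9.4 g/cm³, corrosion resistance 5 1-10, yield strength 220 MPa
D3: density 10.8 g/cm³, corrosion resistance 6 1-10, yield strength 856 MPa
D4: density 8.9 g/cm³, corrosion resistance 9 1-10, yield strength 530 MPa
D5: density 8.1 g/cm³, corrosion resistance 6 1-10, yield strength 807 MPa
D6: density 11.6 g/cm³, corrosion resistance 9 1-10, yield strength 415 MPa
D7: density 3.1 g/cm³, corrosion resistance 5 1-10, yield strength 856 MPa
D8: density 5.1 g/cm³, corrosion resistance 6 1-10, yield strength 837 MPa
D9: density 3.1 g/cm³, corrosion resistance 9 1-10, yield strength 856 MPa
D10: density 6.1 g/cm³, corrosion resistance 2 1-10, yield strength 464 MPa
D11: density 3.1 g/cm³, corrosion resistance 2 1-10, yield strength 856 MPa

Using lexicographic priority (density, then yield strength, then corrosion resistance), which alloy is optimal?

D9

First minimize density: best is 3.1, kept {D7, D9, D11}.
Then maximize yield strength: best is 856, kept {D7, D9, D11}.
Then maximize corrosion resistance: best is 9, kept {D9}.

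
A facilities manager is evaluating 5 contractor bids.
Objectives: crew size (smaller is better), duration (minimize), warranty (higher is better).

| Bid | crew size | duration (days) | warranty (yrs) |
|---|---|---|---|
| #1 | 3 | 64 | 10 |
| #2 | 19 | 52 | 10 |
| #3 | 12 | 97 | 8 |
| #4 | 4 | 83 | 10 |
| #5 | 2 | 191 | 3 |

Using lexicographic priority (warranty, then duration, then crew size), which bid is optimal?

#2

First maximize warranty: best is 10, kept {#1, #2, #4}.
Then minimize duration: best is 52, kept {#2}.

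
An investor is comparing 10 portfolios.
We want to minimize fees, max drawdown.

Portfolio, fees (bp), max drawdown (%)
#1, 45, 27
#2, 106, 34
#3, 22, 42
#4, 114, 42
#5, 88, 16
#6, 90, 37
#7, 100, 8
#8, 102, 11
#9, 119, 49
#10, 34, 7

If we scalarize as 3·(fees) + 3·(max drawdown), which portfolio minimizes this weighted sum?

#1: 3·45 + 3·27 = 216
#2: 3·106 + 3·34 = 420
#3: 3·22 + 3·42 = 192
#4: 3·114 + 3·42 = 468
#5: 3·88 + 3·16 = 312
#6: 3·90 + 3·37 = 381
#7: 3·100 + 3·8 = 324
#8: 3·102 + 3·11 = 339
#9: 3·119 + 3·49 = 504
#10: 3·34 + 3·7 = 123
Lowest: #10 at 123.

#10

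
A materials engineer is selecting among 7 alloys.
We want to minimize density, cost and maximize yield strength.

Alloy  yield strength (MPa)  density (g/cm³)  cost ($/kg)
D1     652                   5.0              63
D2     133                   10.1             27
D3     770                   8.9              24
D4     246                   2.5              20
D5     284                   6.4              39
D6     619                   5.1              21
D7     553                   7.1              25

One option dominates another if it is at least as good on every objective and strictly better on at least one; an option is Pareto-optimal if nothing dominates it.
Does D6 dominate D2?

D6 vs D2: yield strength 619≥133, density 5.1≤10.1, cost 21≤27 — D6 is at least as good on every objective with at least one strict improvement.

Yes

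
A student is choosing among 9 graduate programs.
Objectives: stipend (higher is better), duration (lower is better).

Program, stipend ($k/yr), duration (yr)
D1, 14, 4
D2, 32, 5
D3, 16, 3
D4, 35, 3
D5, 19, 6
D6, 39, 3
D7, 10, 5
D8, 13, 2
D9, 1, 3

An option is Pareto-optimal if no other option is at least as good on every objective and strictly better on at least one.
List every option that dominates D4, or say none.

D6

D6: stipend 39≥35, duration 3≤3 — dominates D4.
Others (D1, D2, D3, D5, D7, D8, D9) are each worse than D4 on at least one objective.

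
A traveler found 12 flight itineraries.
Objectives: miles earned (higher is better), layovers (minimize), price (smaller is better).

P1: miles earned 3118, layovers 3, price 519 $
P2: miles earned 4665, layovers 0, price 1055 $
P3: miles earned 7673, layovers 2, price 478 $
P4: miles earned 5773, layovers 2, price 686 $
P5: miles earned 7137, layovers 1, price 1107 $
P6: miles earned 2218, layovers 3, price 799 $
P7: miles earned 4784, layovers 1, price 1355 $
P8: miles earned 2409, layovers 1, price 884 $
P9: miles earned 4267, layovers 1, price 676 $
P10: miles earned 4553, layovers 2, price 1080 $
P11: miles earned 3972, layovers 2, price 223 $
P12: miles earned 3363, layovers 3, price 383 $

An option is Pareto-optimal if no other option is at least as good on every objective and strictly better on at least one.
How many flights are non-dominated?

P1: dominated by P3 (miles earned 7673≥3118, layovers 2≤3, price 478≤519).
P2: not dominated (best layovers).
P3: not dominated (best miles earned).
P4: dominated by P3 (miles earned 7673≥5773, layovers 2≤2, price 478≤686).
P5: not dominated.
P6: dominated by P1 (miles earned 3118≥2218, layovers 3≤3, price 519≤799).
P7: dominated by P5 (miles earned 7137≥4784, layovers 1≤1, price 1107≤1355).
P8: dominated by P9 (miles earned 4267≥2409, layovers 1≤1, price 676≤884).
P9: not dominated.
P10: dominated by P2 (miles earned 4665≥4553, layovers 0≤2, price 1055≤1080).
P11: not dominated (best price).
P12: dominated by P11 (miles earned 3972≥3363, layovers 2≤3, price 223≤383).
Pareto-optimal: P2, P3, P5, P9, P11 → 5.

5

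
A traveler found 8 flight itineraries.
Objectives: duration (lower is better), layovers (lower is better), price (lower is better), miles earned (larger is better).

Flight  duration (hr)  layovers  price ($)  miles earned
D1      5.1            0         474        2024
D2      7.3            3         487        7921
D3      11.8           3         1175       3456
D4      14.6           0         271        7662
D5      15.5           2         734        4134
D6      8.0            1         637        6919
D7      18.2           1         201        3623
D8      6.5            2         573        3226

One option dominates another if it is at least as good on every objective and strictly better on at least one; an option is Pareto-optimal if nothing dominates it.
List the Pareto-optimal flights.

D1, D2, D4, D6, D7, D8

D1: not dominated (best duration).
D2: not dominated (best miles earned).
D3: dominated by D2 (duration 7.3≤11.8, layovers 3≤3, price 487≤1175, miles earned 7921≥3456).
D4: not dominated.
D5: dominated by D4 (duration 14.6≤15.5, layovers 0≤2, price 271≤734, miles earned 7662≥4134).
D6: not dominated.
D7: not dominated (best price).
D8: not dominated.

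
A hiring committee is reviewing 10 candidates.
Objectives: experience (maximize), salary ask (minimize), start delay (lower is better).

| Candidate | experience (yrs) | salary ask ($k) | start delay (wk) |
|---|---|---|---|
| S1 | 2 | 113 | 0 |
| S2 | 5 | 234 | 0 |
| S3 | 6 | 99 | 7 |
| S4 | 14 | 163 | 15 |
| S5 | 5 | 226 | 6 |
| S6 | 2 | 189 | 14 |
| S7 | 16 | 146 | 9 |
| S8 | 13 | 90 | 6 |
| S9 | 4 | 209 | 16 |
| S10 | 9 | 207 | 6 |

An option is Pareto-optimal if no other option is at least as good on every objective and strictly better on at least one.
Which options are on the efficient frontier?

S1, S2, S7, S8

S1: not dominated.
S2: not dominated.
S3: dominated by S8 (experience 13≥6, salary ask 90≤99, start delay 6≤7).
S4: dominated by S7 (experience 16≥14, salary ask 146≤163, start delay 9≤15).
S5: dominated by S8 (experience 13≥5, salary ask 90≤226, start delay 6≤6).
S6: dominated by S1 (experience 2≥2, salary ask 113≤189, start delay 0≤14).
S7: not dominated (best experience).
S8: not dominated (best salary ask).
S9: dominated by S3 (experience 6≥4, salary ask 99≤209, start delay 7≤16).
S10: dominated by S8 (experience 13≥9, salary ask 90≤207, start delay 6≤6).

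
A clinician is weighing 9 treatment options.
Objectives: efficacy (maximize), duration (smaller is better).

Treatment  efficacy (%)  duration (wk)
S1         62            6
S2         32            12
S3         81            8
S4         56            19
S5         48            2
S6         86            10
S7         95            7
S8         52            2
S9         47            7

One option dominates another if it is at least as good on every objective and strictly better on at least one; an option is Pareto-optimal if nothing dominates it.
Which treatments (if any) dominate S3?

S7: efficacy 95≥81, duration 7≤8 — dominates S3.
Others (S1, S2, S4, S5, S6, S8, S9) are each worse than S3 on at least one objective.

S7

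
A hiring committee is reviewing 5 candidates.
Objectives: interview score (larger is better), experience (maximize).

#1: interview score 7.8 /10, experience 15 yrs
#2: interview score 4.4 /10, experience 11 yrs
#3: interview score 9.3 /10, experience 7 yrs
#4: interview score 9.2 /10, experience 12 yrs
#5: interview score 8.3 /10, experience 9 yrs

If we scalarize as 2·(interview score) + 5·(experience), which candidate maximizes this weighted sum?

#1

#1: 2·7.8 + 5·15 = 90.6
#2: 2·4.4 + 5·11 = 63.8
#3: 2·9.3 + 5·7 = 53.6
#4: 2·9.2 + 5·12 = 78.4
#5: 2·8.3 + 5·9 = 61.6
Highest: #1 at 90.6.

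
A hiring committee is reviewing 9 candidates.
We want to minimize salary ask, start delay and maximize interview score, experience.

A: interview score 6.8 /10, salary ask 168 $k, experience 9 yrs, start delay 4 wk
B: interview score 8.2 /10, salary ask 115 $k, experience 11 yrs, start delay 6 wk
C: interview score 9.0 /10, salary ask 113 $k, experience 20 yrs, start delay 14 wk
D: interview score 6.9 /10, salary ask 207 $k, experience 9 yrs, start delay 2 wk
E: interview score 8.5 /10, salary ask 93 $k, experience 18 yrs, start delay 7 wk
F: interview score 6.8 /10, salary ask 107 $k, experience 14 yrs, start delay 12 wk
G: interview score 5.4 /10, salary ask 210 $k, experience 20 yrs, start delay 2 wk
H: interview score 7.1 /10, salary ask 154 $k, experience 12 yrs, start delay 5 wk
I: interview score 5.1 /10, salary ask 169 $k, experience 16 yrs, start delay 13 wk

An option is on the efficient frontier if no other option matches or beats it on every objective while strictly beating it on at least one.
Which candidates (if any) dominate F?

E: interview score 8.5≥6.8, salary ask 93≤107, experience 18≥14, start delay 7≤12 — dominates F.
Others (A, B, C, D, G, H, I) are each worse than F on at least one objective.

E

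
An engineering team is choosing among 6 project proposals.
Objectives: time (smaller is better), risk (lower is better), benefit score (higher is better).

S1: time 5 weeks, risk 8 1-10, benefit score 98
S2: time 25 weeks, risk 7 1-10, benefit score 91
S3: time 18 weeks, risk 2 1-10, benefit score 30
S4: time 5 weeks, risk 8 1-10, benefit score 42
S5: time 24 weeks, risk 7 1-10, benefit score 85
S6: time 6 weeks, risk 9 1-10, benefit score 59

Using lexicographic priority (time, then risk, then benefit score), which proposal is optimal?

S1

First minimize time: best is 5, kept {S1, S4}.
Then minimize risk: best is 8, kept {S1, S4}.
Then maximize benefit score: best is 98, kept {S1}.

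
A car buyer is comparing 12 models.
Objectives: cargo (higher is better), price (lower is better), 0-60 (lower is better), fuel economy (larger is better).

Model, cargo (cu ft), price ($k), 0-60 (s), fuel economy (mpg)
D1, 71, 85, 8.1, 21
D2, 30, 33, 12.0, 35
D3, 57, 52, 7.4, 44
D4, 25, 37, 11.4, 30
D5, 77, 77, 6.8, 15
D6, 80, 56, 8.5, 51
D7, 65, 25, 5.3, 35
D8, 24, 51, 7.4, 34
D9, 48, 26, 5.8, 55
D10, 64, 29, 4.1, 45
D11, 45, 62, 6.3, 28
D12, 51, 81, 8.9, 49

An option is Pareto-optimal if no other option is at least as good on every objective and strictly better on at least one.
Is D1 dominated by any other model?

D2: worse on cargo (30 vs 71).
D3: worse on cargo (57 vs 71).
D4: worse on cargo (25 vs 71).
D5: worse on fuel economy (15 vs 21).
D6: worse on 0-60 (8.5 vs 8.1).
D7: worse on cargo (65 vs 71).
D8: worse on cargo (24 vs 71).
D9: worse on cargo (48 vs 71).
D10: worse on cargo (64 vs 71).
D11: worse on cargo (45 vs 71).
D12: worse on cargo (51 vs 71).
No option is at least as good as D1 on every objective and strictly better on one.

No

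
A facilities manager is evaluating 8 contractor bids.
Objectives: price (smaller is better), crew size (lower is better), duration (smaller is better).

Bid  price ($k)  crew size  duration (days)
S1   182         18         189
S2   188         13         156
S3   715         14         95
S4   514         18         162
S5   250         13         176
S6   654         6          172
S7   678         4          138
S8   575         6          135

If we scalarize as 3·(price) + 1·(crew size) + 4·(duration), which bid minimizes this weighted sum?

S2

S1: 3·182 + 1·18 + 4·189 = 1320
S2: 3·188 + 1·13 + 4·156 = 1201
S3: 3·715 + 1·14 + 4·95 = 2539
S4: 3·514 + 1·18 + 4·162 = 2208
S5: 3·250 + 1·13 + 4·176 = 1467
S6: 3·654 + 1·6 + 4·172 = 2656
S7: 3·678 + 1·4 + 4·138 = 2590
S8: 3·575 + 1·6 + 4·135 = 2271
Lowest: S2 at 1201.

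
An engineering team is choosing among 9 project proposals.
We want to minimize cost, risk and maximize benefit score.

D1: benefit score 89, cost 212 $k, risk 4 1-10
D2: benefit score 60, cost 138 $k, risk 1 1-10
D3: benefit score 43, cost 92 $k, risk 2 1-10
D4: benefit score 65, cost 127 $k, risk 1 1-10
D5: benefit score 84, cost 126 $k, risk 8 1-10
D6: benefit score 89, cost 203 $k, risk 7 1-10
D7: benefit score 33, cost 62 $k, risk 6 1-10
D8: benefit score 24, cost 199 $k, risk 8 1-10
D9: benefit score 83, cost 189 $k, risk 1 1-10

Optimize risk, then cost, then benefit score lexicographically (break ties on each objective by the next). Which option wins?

D4

First minimize risk: best is 1, kept {D2, D4, D9}.
Then minimize cost: best is 127, kept {D4}.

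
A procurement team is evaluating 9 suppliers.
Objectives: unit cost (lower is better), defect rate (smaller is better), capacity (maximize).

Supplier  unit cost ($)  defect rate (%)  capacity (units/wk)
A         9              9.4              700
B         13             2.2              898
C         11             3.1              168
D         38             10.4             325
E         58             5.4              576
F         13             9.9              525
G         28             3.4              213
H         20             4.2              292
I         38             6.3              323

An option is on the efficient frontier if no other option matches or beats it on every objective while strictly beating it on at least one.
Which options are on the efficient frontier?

A, B, C

A: not dominated (best unit cost).
B: not dominated (best defect rate).
C: not dominated.
D: dominated by A (unit cost 9≤38, defect rate 9.4≤10.4, capacity 700≥325).
E: dominated by B (unit cost 13≤58, defect rate 2.2≤5.4, capacity 898≥576).
F: dominated by A (unit cost 9≤13, defect rate 9.4≤9.9, capacity 700≥525).
G: dominated by B (unit cost 13≤28, defect rate 2.2≤3.4, capacity 898≥213).
H: dominated by B (unit cost 13≤20, defect rate 2.2≤4.2, capacity 898≥292).
I: dominated by B (unit cost 13≤38, defect rate 2.2≤6.3, capacity 898≥323).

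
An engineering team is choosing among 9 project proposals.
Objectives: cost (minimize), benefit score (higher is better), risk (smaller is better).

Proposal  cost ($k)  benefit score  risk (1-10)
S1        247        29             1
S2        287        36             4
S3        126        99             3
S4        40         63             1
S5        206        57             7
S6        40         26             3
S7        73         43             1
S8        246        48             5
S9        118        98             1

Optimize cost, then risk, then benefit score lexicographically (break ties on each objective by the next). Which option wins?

S4

First minimize cost: best is 40, kept {S4, S6}.
Then minimize risk: best is 1, kept {S4}.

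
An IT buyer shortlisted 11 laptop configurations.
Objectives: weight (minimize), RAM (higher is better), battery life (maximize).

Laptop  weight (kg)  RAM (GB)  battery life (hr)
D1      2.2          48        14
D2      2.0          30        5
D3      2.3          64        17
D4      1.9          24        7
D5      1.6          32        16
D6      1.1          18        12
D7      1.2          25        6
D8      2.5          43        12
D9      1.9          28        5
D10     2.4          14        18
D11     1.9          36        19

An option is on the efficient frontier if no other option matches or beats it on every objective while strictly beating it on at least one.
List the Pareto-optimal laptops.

D1, D3, D5, D6, D7, D11

D1: not dominated.
D2: dominated by D5 (weight 1.6≤2.0, RAM 32≥30, battery life 16≥5).
D3: not dominated (best RAM).
D4: dominated by D5 (weight 1.6≤1.9, RAM 32≥24, battery life 16≥7).
D5: not dominated.
D6: not dominated (best weight).
D7: not dominated.
D8: dominated by D1 (weight 2.2≤2.5, RAM 48≥43, battery life 14≥12).
D9: dominated by D5 (weight 1.6≤1.9, RAM 32≥28, battery life 16≥5).
D10: dominated by D11 (weight 1.9≤2.4, RAM 36≥14, battery life 19≥18).
D11: not dominated (best battery life).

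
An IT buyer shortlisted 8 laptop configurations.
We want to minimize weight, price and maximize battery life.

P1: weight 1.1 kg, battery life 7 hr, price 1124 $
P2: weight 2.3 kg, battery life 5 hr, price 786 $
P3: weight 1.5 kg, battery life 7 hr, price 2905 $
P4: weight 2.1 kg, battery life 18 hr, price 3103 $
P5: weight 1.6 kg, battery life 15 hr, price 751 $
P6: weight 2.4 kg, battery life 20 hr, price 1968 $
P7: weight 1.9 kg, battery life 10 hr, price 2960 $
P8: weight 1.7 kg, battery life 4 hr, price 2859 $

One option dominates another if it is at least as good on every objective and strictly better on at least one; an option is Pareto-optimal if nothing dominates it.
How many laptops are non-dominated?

P1: not dominated (best weight).
P2: dominated by P5 (weight 1.6≤2.3, battery life 15≥5, price 751≤786).
P3: dominated by P1 (weight 1.1≤1.5, battery life 7≥7, price 1124≤2905).
P4: not dominated.
P5: not dominated (best price).
P6: not dominated (best battery life).
P7: dominated by P5 (weight 1.6≤1.9, battery life 15≥10, price 751≤2960).
P8: dominated by P1 (weight 1.1≤1.7, battery life 7≥4, price 1124≤2859).
Pareto-optimal: P1, P4, P5, P6 → 4.

4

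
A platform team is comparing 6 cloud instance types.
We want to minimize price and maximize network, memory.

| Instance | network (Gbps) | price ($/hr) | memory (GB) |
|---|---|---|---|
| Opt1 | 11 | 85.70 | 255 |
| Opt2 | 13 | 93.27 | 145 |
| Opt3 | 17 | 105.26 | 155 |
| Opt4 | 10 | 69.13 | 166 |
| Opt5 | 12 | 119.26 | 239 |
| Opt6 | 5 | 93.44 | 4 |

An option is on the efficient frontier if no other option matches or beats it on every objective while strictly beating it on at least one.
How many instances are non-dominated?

Opt1: not dominated (best memory).
Opt2: not dominated.
Opt3: not dominated (best network).
Opt4: not dominated (best price).
Opt5: not dominated.
Opt6: dominated by Opt1 (network 11≥5, price 85.70≤93.44, memory 255≥4).
Pareto-optimal: Opt1, Opt2, Opt3, Opt4, Opt5 → 5.

5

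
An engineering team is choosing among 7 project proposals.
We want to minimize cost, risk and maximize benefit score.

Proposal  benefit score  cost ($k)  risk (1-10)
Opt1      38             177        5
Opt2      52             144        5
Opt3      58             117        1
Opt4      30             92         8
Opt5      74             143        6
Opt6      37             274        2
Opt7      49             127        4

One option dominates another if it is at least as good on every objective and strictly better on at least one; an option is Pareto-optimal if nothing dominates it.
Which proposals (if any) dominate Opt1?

Opt2: benefit score 52≥38, cost 144≤177, risk 5≤5 — dominates Opt1.
Opt3: benefit score 58≥38, cost 117≤177, risk 1≤5 — dominates Opt1.
Opt7: benefit score 49≥38, cost 127≤177, risk 4≤5 — dominates Opt1.
Others (Opt4, Opt5, Opt6) are each worse than Opt1 on at least one objective.

Opt2, Opt3, Opt7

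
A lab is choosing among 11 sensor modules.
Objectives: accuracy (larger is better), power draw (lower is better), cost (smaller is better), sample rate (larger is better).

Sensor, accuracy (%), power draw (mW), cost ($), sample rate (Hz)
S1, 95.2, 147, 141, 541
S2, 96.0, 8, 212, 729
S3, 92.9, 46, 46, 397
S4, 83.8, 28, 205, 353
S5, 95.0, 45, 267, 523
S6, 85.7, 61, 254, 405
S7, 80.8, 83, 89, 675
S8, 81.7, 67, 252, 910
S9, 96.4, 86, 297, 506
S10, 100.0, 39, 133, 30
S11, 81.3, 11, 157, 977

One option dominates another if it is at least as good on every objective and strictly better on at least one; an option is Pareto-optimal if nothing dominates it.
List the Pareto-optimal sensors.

S1, S2, S3, S4, S7, S8, S9, S10, S11

S1: not dominated.
S2: not dominated (best power draw).
S3: not dominated (best cost).
S4: not dominated.
S5: dominated by S2 (accuracy 96.0≥95.0, power draw 8≤45, cost 212≤267, sample rate 729≥523).
S6: dominated by S2 (accuracy 96.0≥85.7, power draw 8≤61, cost 212≤254, sample rate 729≥405).
S7: not dominated.
S8: not dominated.
S9: not dominated.
S10: not dominated (best accuracy).
S11: not dominated (best sample rate).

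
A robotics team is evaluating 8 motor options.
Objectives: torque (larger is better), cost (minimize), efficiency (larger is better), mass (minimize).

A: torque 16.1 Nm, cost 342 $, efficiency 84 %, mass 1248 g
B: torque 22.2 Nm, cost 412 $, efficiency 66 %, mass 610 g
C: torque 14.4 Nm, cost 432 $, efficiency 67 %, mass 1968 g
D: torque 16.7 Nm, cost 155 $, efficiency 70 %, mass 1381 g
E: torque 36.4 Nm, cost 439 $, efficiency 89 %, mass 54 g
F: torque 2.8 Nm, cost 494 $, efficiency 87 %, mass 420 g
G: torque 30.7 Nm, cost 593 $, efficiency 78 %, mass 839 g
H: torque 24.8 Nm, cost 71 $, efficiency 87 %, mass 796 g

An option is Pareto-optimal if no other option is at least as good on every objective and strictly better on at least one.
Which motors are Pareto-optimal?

A: dominated by H (torque 24.8≥16.1, cost 71≤342, efficiency 87≥84, mass 796≤1248).
B: not dominated.
C: dominated by A (torque 16.1≥14.4, cost 342≤432, efficiency 84≥67, mass 1248≤1968).
D: dominated by H (torque 24.8≥16.7, cost 71≤155, efficiency 87≥70, mass 796≤1381).
E: not dominated (best torque).
F: dominated by E (torque 36.4≥2.8, cost 439≤494, efficiency 89≥87, mass 54≤420).
G: dominated by E (torque 36.4≥30.7, cost 439≤593, efficiency 89≥78, mass 54≤839).
H: not dominated (best cost).

B, E, H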